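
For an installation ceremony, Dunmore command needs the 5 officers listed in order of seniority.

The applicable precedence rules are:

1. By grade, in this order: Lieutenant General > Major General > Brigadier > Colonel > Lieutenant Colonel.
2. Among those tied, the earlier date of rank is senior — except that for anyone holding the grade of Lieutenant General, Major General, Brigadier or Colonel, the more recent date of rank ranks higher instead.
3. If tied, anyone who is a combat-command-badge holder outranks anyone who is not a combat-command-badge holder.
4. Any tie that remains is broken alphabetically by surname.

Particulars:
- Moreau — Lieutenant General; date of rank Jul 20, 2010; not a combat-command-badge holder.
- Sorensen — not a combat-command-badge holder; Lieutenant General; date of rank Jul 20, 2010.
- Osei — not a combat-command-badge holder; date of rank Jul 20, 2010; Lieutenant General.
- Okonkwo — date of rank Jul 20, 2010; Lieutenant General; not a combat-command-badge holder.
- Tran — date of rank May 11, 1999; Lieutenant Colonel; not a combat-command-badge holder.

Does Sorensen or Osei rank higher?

Osei

By grade: Moreau, Okonkwo, Osei and Sorensen (Lieutenant General); then Tran (Lieutenant Colonel).
Moreau, Okonkwo, Osei and Sorensen all have date of rank Jul 20, 2010, so the next rule applies.
Moreau, Okonkwo, Osei and Sorensen are each not a combat-command-badge holder, so the next rule applies.
Among Moreau, Okonkwo, Osei and Sorensen, alphabetically by surname: Moreau before Okonkwo before Osei before Sorensen.
So Osei takes precedence.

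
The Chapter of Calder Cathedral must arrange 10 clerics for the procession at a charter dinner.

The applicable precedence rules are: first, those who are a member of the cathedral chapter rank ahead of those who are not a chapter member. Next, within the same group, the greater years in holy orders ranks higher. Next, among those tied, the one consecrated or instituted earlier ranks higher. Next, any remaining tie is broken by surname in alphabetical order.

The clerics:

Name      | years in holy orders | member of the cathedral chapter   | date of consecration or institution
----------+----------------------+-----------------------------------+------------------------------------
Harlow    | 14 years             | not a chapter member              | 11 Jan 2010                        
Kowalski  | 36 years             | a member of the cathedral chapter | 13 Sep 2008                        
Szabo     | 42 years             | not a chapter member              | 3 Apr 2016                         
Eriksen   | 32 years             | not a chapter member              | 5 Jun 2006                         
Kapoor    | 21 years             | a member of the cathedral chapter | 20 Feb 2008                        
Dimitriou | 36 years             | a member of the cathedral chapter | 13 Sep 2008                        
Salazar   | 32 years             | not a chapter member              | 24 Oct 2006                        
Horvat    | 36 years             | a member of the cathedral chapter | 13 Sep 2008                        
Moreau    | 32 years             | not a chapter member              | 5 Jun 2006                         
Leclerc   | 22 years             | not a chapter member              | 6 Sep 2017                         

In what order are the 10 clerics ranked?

Dimitriou, Horvat, Kowalski, Kapoor, Szabo, Eriksen, Moreau, Salazar, Leclerc, Harlow

By the first rule: Dimitriou, Horvat, Kowalski and Kapoor (each a member of the cathedral chapter); then Szabo, Eriksen, Moreau, Salazar, Leclerc and Harlow (each not a chapter member).
Among Dimitriou, Horvat, Kowalski and Kapoor, by years in holy orders (higher first): Dimitriou, Horvat and Kowalski (36 years) before Kapoor (21 years).
Dimitriou, Horvat and Kowalski all have date of consecration or institution 13 Sep 2008, so the next rule applies.
Among Dimitriou, Horvat and Kowalski, alphabetically by surname: Dimitriou before Horvat before Kowalski.
Among Szabo, Eriksen, Moreau, Salazar, Leclerc and Harlow, by years in holy orders (higher first): Szabo (42 years) before Eriksen, Moreau and Salazar (32 years) before Leclerc (22 years) before Harlow (14 years).
Among Eriksen, Moreau and Salazar, by date of consecration or institution (earlier first): Eriksen and Moreau (5 Jun 2006) before Salazar (24 Oct 2006).
Among Eriksen and Moreau, alphabetically by surname: Eriksen before Moreau.
Full order: Dimitriou, Horvat, Kowalski, Kapoor, Szabo, Eriksen, Moreau, Salazar, Leclerc, Harlow.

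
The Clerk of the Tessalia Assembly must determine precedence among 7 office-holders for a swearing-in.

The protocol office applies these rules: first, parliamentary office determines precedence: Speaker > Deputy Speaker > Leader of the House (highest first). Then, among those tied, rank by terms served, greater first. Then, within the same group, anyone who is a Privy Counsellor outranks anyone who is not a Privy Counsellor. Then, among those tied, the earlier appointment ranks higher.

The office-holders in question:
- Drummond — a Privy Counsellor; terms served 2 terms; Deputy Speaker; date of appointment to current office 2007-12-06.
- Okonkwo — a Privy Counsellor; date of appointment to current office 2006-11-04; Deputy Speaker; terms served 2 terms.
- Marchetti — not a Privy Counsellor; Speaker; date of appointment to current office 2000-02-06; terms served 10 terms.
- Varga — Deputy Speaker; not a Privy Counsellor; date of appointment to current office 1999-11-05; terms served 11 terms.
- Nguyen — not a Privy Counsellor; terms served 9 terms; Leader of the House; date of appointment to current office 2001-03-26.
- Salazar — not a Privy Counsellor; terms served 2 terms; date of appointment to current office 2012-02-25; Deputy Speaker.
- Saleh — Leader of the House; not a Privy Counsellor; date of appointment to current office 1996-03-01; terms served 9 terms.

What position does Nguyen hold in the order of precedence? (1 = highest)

7

By parliamentary office: Marchetti (Speaker); then Varga, Okonkwo, Drummond and Salazar (Deputy Speaker); then Saleh and Nguyen (Leader of the House).
Among Varga, Okonkwo, Drummond and Salazar, by terms served (higher first): Varga (11 terms) before Okonkwo, Drummond and Salazar (2 terms).
Among Okonkwo, Drummond and Salazar, a Privy Counsellor before not a Privy Counsellor: Okonkwo and Drummond (a Privy Counsellor) before Salazar (not a Privy Counsellor).
Among Okonkwo and Drummond, by date of appointment to current office (earlier first): Okonkwo (2006-11-04) before Drummond (2007-12-06).
Saleh and Nguyen both have terms served 9 terms, so the next rule applies.
Saleh and Nguyen are each not a Privy Counsellor, so the next rule applies.
Among Saleh and Nguyen, by date of appointment to current office (earlier first): Saleh (1996-03-01) before Nguyen (2001-03-26).
Order: Marchetti, Varga, Okonkwo, Drummond, Salazar, Saleh, Nguyen. So position 7.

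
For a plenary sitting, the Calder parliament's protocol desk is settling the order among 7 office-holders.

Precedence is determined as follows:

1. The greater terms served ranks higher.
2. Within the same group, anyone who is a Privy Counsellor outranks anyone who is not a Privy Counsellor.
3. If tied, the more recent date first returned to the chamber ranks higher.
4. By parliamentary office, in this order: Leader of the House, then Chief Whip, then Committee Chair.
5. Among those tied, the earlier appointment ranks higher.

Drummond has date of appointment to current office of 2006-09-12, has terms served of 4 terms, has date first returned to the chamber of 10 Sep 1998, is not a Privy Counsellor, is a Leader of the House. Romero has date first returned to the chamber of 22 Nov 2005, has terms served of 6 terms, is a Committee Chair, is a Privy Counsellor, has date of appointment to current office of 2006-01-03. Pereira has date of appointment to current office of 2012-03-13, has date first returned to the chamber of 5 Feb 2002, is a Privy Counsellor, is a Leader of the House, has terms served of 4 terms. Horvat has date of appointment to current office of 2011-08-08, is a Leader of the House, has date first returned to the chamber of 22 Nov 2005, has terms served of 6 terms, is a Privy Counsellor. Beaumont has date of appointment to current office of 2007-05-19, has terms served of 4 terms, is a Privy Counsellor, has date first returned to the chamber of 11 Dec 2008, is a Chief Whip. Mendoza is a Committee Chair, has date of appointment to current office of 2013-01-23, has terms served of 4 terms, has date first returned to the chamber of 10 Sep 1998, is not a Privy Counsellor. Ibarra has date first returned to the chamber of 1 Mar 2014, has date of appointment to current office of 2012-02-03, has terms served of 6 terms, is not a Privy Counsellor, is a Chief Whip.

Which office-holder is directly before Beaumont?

By terms served (higher first): Horvat, Romero and Ibarra (each 6 terms); then Beaumont, Pereira, Drummond and Mendoza (each 4 terms).
Among Horvat, Romero and Ibarra, a Privy Counsellor before not a Privy Counsellor: Horvat and Romero (a Privy Counsellor) before Ibarra (not a Privy Counsellor).
Horvat and Romero both have date first returned to the chamber 22 Nov 2005, so the next rule applies.
Among Horvat and Romero, by parliamentary office: Horvat (Leader of the House) before Romero (Committee Chair).
Among Beaumont, Pereira, Drummond and Mendoza, a Privy Counsellor before not a Privy Counsellor: Beaumont and Pereira (a Privy Counsellor) before Drummond and Mendoza (not a Privy Counsellor).
Among Beaumont and Pereira, by date first returned to the chamber (later first): Beaumont (11 Dec 2008) before Pereira (5 Feb 2002).
Drummond and Mendoza both have date first returned to the chamber 10 Sep 1998, so the next rule applies.
Among Drummond and Mendoza, by parliamentary office: Drummond (Leader of the House) before Mendoza (Committee Chair).
Order: Horvat, Romero, Ibarra, Beaumont, Pereira, Drummond, Mendoza.

Ibarra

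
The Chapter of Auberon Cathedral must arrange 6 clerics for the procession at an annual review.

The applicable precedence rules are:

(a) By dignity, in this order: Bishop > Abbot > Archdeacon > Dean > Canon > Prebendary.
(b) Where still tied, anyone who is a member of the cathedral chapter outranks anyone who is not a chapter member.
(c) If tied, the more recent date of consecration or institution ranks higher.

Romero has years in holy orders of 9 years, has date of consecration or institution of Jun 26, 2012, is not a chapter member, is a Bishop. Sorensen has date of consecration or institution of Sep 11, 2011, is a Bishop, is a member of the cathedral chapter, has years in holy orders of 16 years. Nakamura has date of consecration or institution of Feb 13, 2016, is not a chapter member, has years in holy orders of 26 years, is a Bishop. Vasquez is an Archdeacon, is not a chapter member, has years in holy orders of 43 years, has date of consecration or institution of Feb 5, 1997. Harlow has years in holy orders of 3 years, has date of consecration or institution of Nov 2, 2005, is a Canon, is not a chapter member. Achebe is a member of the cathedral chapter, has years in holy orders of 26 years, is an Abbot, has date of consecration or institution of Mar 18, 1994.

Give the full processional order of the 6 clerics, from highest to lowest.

Sorensen, Nakamura, Romero, Achebe, Vasquez, Harlow

By dignity: Sorensen, Nakamura and Romero (Bishop); then Achebe (Abbot); then Vasquez (Archdeacon); then Harlow (Canon).
Among Sorensen, Nakamura and Romero, a member of the cathedral chapter before not a chapter member: Sorensen (a member of the cathedral chapter) before Nakamura and Romero (not a chapter member).
Among Nakamura and Romero, by date of consecration or institution (later first): Nakamura (Feb 13, 2016) before Romero (Jun 26, 2012).
Full order: Sorensen, Nakamura, Romero, Achebe, Vasquez, Harlow.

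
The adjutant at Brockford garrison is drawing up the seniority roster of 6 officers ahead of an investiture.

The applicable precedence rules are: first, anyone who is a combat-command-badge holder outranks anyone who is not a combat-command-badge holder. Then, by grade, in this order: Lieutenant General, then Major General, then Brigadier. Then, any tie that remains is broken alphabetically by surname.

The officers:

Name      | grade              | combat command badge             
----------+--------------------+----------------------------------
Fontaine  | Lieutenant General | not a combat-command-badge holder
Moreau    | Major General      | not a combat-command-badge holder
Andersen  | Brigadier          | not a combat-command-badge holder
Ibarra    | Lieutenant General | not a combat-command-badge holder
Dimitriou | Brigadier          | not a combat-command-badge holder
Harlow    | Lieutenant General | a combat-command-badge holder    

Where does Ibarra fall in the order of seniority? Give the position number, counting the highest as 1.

3

By the first rule: Harlow (a combat-command-badge holder); then Fontaine, Ibarra, Moreau, Andersen and Dimitriou (each not a combat-command-badge holder).
Among Fontaine, Ibarra, Moreau, Andersen and Dimitriou, by grade: Fontaine and Ibarra (Lieutenant General) before Moreau (Major General) before Andersen and Dimitriou (Brigadier).
Among Fontaine and Ibarra, alphabetically by surname: Fontaine before Ibarra.
Among Andersen and Dimitriou, alphabetically by surname: Andersen before Dimitriou.
Order: Harlow, Fontaine, Ibarra, Moreau, Andersen, Dimitriou. So position 3.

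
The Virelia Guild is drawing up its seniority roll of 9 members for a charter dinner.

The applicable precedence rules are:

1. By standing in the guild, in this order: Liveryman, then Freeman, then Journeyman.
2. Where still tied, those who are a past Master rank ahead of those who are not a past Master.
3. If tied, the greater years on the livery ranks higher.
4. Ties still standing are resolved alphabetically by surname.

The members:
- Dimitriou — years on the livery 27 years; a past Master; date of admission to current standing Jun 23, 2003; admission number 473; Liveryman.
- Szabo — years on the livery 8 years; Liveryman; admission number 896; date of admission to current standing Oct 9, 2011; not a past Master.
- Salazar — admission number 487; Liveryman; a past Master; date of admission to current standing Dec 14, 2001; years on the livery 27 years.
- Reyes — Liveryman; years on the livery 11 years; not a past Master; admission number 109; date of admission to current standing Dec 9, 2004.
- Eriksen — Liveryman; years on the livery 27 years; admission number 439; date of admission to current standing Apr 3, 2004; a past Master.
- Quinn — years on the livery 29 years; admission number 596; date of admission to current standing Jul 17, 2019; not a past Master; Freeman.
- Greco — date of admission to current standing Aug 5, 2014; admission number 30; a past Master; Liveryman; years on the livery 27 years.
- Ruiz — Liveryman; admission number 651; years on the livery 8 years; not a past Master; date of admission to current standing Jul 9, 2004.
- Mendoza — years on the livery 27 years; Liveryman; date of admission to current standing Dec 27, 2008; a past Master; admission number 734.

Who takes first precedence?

By standing in the guild: Dimitriou, Eriksen, Greco, Mendoza, Salazar, Reyes, Ruiz and Szabo (Liveryman); then Quinn (Freeman).
Among Dimitriou, Eriksen, Greco, Mendoza, Salazar, Reyes, Ruiz and Szabo, a past Master before not a past Master: Dimitriou, Eriksen, Greco, Mendoza and Salazar (a past Master) before Reyes, Ruiz and Szabo (not a past Master).
Dimitriou, Eriksen, Greco, Mendoza and Salazar all have years on the livery 27 years, so the next rule applies.
Among Dimitriou, Eriksen, Greco, Mendoza and Salazar, alphabetically by surname: Dimitriou before Eriksen before Greco before Mendoza before Salazar.
Among Reyes, Ruiz and Szabo, by years on the livery (higher first): Reyes (11 years) before Ruiz and Szabo (8 years).
Among Ruiz and Szabo, alphabetically by surname: Ruiz before Szabo.
Order: Dimitriou, Eriksen, Greco, Mendoza, Salazar, Reyes, Ruiz, Szabo, Quinn.

Dimitriou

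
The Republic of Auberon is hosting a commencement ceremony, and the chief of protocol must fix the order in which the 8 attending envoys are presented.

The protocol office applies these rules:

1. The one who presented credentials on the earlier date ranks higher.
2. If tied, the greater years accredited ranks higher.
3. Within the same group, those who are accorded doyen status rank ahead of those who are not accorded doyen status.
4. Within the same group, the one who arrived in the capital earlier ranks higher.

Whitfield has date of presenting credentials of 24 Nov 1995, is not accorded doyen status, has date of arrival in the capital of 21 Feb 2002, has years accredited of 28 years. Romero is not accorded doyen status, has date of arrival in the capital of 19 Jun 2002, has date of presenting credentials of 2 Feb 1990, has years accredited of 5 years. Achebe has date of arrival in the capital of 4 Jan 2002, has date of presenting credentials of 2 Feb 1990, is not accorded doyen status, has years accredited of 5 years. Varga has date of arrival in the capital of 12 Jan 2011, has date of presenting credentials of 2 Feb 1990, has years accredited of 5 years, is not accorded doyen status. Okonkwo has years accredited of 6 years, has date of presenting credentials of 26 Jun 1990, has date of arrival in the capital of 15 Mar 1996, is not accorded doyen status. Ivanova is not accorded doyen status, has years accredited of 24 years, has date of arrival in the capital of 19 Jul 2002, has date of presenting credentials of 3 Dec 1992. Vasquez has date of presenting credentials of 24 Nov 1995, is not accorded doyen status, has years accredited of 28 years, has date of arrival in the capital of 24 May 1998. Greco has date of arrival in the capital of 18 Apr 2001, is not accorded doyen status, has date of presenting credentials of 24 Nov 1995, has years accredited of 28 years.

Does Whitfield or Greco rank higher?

Greco

By date of presenting credentials (earlier first): Achebe, Romero and Varga (each 2 Feb 1990); then Okonkwo (26 Jun 1990); then Ivanova (3 Dec 1992); then Vasquez, Greco and Whitfield (each 24 Nov 1995).
Achebe, Romero and Varga all have years accredited 5 years, so the next rule applies.
Achebe, Romero and Varga are each not accorded doyen status, so the next rule applies.
Among Achebe, Romero and Varga, by date of arrival in the capital (earlier first): Achebe (4 Jan 2002) before Romero (19 Jun 2002) before Varga (12 Jan 2011).
Vasquez, Greco and Whitfield all have years accredited 28 years, so the next rule applies.
Vasquez, Greco and Whitfield are each not accorded doyen status, so the next rule applies.
Among Vasquez, Greco and Whitfield, by date of arrival in the capital (earlier first): Vasquez (24 May 1998) before Greco (18 Apr 2001) before Whitfield (21 Feb 2002).
So Greco takes precedence.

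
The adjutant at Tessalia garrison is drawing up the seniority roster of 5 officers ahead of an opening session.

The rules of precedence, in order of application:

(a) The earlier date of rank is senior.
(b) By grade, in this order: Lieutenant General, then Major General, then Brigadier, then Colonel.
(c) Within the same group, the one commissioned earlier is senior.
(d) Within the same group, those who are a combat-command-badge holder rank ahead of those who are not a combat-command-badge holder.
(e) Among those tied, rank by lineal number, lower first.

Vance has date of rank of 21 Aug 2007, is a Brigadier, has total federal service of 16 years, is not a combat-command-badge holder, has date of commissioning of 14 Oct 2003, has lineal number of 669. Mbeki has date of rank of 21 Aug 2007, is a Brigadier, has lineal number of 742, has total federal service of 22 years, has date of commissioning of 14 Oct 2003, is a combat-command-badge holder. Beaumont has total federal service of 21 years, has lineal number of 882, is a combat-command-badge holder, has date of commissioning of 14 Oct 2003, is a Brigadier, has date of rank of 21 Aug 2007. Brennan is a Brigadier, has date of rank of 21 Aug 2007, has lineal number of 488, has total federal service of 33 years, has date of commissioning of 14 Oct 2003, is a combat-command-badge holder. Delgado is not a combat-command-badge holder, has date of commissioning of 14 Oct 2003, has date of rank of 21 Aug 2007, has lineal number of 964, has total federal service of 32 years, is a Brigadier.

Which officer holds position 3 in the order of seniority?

Beaumont

By date of rank (earlier first): Brennan, Mbeki, Beaumont, Vance and Delgado (each 21 Aug 2007).
Brennan, Mbeki, Beaumont, Vance and Delgado are each Brigadier, so the next rule applies.
Brennan, Mbeki, Beaumont, Vance and Delgado all have date of commissioning 14 Oct 2003, so the next rule applies.
Among Brennan, Mbeki, Beaumont, Vance and Delgado, a combat-command-badge holder before not a combat-command-badge holder: Brennan, Mbeki and Beaumont (a combat-command-badge holder) before Vance and Delgado (not a combat-command-badge holder).
Among Brennan, Mbeki and Beaumont, by lineal number (lower first): Brennan (488) before Mbeki (742) before Beaumont (882).
Among Vance and Delgado, by lineal number (lower first): Vance (669) before Delgado (964).
Order: Brennan, Mbeki, Beaumont, Vance, Delgado.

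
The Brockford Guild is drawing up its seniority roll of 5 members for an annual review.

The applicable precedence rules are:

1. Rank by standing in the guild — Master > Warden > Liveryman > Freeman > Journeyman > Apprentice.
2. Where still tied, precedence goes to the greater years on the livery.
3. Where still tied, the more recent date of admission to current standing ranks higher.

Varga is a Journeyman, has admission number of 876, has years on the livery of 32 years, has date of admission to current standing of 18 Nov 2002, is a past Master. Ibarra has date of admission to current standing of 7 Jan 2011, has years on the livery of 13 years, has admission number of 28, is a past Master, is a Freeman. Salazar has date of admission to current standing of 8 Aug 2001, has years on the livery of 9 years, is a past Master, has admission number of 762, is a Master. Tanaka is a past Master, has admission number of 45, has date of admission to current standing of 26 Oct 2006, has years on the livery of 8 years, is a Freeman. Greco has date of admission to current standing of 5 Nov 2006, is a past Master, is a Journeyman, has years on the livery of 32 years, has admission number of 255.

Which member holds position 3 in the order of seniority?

Tanaka

By standing in the guild: Salazar (Master); then Ibarra and Tanaka (Freeman); then Greco and Varga (Journeyman).
Among Ibarra and Tanaka, by years on the livery (higher first): Ibarra (13 years) before Tanaka (8 years).
Greco and Varga both have years on the livery 32 years, so the next rule applies.
Among Greco and Varga, by date of admission to current standing (later first): Greco (5 Nov 2006) before Varga (18 Nov 2002).
Order: Salazar, Ibarra, Tanaka, Greco, Varga.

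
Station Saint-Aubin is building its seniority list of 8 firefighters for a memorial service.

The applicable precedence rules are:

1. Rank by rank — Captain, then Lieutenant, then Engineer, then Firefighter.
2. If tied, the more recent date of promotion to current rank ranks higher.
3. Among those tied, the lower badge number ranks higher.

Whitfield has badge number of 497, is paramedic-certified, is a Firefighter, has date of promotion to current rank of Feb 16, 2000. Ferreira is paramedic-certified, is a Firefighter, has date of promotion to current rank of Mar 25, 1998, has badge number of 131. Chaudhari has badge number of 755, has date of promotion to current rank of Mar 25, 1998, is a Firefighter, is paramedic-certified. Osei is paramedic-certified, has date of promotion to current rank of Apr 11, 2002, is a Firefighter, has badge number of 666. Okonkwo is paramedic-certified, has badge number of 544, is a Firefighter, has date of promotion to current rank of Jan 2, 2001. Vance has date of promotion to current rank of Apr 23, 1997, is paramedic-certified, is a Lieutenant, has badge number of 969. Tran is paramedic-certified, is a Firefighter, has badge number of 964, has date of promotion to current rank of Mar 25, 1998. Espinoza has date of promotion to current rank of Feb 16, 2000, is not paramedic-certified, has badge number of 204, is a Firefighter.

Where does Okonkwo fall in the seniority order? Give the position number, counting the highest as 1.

3

By rank: Vance (Lieutenant); then Osei, Okonkwo, Espinoza, Whitfield, Ferreira, Chaudhari and Tran (Firefighter).
Among Osei, Okonkwo, Espinoza, Whitfield, Ferreira, Chaudhari and Tran, by date of promotion to current rank (later first): Osei (Apr 11, 2002) before Okonkwo (Jan 2, 2001) before Espinoza and Whitfield (Feb 16, 2000) before Ferreira, Chaudhari and Tran (Mar 25, 1998).
Among Espinoza and Whitfield, by badge number (lower first): Espinoza (204) before Whitfield (497).
Among Ferreira, Chaudhari and Tran, by badge number (lower first): Ferreira (131) before Chaudhari (755) before Tran (964).
Order: Vance, Osei, Okonkwo, Espinoza, Whitfield, Ferreira, Chaudhari, Tran. So position 3.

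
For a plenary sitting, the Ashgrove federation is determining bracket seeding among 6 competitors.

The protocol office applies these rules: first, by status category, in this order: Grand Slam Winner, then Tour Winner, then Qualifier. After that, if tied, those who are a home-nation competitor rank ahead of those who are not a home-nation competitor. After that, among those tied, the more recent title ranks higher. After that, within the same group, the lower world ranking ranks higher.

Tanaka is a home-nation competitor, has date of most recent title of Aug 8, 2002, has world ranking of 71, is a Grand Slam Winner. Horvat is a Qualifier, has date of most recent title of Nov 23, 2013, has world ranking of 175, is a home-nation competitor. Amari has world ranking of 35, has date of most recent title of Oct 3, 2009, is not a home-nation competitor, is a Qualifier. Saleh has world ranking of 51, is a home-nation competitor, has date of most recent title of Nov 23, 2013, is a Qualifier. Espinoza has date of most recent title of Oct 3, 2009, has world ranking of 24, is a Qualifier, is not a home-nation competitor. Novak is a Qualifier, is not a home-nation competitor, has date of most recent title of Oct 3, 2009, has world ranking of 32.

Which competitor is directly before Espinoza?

By status category: Tanaka (Grand Slam Winner); then Saleh, Horvat, Espinoza, Novak and Amari (Qualifier).
Among Saleh, Horvat, Espinoza, Novak and Amari, a home-nation competitor before not a home-nation competitor: Saleh and Horvat (a home-nation competitor) before Espinoza, Novak and Amari (not a home-nation competitor).
Saleh and Horvat both have date of most recent title Nov 23, 2013, so the next rule applies.
Among Saleh and Horvat, by world ranking (lower first): Saleh (51) before Horvat (175).
Espinoza, Novak and Amari all have date of most recent title Oct 3, 2009, so the next rule applies.
Among Espinoza, Novak and Amari, by world ranking (lower first): Espinoza (24) before Novak (32) before Amari (35).
Order: Tanaka, Saleh, Horvat, Espinoza, Novak, Amari.

Horvat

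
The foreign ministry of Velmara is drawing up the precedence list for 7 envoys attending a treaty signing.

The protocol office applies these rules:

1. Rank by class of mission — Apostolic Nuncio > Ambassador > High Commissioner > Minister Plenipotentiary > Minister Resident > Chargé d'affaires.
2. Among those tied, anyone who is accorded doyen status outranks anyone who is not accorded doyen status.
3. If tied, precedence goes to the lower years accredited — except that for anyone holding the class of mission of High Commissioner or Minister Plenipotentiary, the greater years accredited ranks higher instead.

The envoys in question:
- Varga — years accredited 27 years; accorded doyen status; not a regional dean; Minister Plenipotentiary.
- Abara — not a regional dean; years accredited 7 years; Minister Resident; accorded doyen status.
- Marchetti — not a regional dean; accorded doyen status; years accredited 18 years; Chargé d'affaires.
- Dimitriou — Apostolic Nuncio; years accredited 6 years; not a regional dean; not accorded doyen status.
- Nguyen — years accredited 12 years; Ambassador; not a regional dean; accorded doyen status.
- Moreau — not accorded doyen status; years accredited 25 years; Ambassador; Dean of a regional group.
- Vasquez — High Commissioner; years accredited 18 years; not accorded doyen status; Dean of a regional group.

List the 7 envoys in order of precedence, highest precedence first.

Dimitriou, Nguyen, Moreau, Vasquez, Varga, Abara, Marchetti

By class of mission: Dimitriou (Apostolic Nuncio); then Nguyen and Moreau (Ambassador); then Vasquez (High Commissioner); then Varga (Minister Plenipotentiary); then Abara (Minister Resident); then Marchetti (Chargé d'affaires).
Among Nguyen and Moreau, accorded doyen status before not accorded doyen status: Nguyen (accorded doyen status) before Moreau (not accorded doyen status).
Full order: Dimitriou, Nguyen, Moreau, Vasquez, Varga, Abara, Marchetti.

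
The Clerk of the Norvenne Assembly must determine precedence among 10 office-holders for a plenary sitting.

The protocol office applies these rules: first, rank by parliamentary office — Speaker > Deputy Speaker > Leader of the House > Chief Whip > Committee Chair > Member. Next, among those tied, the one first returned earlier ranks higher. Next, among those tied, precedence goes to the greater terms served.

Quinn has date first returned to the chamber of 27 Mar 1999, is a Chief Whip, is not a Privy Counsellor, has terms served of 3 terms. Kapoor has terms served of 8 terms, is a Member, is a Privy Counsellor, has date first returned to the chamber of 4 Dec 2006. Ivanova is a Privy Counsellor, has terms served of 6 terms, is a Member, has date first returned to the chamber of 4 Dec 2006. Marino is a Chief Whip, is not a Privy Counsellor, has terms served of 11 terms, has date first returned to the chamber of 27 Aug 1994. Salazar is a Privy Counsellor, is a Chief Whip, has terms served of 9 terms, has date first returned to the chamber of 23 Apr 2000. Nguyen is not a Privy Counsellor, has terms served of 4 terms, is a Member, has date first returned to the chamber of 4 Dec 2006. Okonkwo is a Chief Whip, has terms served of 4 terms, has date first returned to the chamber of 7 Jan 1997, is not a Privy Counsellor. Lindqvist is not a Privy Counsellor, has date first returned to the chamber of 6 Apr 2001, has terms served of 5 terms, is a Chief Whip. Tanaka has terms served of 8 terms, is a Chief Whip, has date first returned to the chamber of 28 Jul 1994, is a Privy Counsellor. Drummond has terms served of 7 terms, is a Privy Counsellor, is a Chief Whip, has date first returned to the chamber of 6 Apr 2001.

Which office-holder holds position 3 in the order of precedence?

By parliamentary office: Tanaka, Marino, Okonkwo, Quinn, Salazar, Drummond and Lindqvist (Chief Whip); then Kapoor, Ivanova and Nguyen (Member).
Among Tanaka, Marino, Okonkwo, Quinn, Salazar, Drummond and Lindqvist, by date first returned to the chamber (earlier first): Tanaka (28 Jul 1994) before Marino (27 Aug 1994) before Okonkwo (7 Jan 1997) before Quinn (27 Mar 1999) before Salazar (23 Apr 2000) before Drummond and Lindqvist (6 Apr 2001).
Among Drummond and Lindqvist, by terms served (higher first): Drummond (7 terms) before Lindqvist (5 terms).
Kapoor, Ivanova and Nguyen all have date first returned to the chamber 4 Dec 2006, so the next rule applies.
Among Kapoor, Ivanova and Nguyen, by terms served (higher first): Kapoor (8 terms) before Ivanova (6 terms) before Nguyen (4 terms).
Order: Tanaka, Marino, Okonkwo, Quinn, Salazar, Drummond, Lindqvist, Kapoor, Ivanova, Nguyen.

Okonkwo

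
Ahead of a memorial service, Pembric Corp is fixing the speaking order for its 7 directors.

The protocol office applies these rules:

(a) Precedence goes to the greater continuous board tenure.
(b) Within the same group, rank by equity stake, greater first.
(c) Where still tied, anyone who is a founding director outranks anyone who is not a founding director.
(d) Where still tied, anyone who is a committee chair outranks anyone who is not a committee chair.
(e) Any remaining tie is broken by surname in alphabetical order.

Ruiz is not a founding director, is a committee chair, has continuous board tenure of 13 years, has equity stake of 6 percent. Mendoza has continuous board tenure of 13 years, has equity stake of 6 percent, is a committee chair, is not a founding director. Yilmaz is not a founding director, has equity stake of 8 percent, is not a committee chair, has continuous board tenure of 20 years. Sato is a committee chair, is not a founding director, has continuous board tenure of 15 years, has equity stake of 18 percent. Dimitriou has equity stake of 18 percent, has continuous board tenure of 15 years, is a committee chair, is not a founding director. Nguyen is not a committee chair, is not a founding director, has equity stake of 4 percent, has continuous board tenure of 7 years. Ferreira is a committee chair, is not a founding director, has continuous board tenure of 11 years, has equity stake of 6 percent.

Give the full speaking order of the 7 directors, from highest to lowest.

By continuous board tenure (higher first): Yilmaz (20 years); then Dimitriou and Sato (both 15 years); then Mendoza and Ruiz (both 13 years); then Ferreira (11 years); then Nguyen (7 years).
Dimitriou and Sato both have equity stake 18 percent, so the next rule applies.
Dimitriou and Sato are each not a founding director, so the next rule applies.
Dimitriou and Sato are each a committee chair, so the next rule applies.
Among Dimitriou and Sato, alphabetically by surname: Dimitriou before Sato.
Mendoza and Ruiz both have equity stake 6 percent, so the next rule applies.
Mendoza and Ruiz are each not a founding director, so the next rule applies.
Mendoza and Ruiz are each a committee chair, so the next rule applies.
Among Mendoza and Ruiz, alphabetically by surname: Mendoza before Ruiz.
Full order: Yilmaz, Dimitriou, Sato, Mendoza, Ruiz, Ferreira, Nguyen.

Yilmaz, Dimitriou, Sato, Mendoza, Ruiz, Ferreira, Nguyen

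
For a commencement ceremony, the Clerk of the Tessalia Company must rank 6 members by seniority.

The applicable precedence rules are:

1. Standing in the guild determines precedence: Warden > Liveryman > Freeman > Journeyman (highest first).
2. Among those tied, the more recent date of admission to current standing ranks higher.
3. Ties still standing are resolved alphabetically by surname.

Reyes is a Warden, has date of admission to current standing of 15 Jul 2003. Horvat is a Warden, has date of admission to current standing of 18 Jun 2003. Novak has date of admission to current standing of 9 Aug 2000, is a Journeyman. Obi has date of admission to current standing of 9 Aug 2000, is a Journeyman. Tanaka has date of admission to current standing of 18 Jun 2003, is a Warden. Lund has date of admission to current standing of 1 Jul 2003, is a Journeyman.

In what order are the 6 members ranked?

By standing in the guild: Reyes, Horvat and Tanaka (Warden); then Lund, Novak and Obi (Journeyman).
Among Reyes, Horvat and Tanaka, by date of admission to current standing (later first): Reyes (15 Jul 2003) before Horvat and Tanaka (18 Jun 2003).
Among Horvat and Tanaka, alphabetically by surname: Horvat before Tanaka.
Among Lund, Novak and Obi, by date of admission to current standing (later first): Lund (1 Jul 2003) before Novak and Obi (9 Aug 2000).
Among Novak and Obi, alphabetically by surname: Novak before Obi.
Full order: Reyes, Horvat, Tanaka, Lund, Novak, Obi.

Reyes, Horvat, Tanaka, Lund, Novak, Obi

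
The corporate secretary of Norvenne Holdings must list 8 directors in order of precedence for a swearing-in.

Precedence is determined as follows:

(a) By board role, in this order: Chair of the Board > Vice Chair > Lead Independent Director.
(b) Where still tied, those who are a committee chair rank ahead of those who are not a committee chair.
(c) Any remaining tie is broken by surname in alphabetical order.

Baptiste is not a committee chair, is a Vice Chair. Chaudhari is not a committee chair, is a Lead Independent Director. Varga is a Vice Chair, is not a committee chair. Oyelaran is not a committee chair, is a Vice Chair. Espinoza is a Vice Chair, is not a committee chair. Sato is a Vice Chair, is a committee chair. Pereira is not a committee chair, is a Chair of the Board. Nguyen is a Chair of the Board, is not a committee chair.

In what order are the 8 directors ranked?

Nguyen, Pereira, Sato, Baptiste, Espinoza, Oyelaran, Varga, Chaudhari

By board role: Nguyen and Pereira (Chair of the Board); then Sato, Baptiste, Espinoza, Oyelaran and Varga (Vice Chair); then Chaudhari (Lead Independent Director).
Nguyen and Pereira are each not a committee chair, so the next rule applies.
Among Nguyen and Pereira, alphabetically by surname: Nguyen before Pereira.
Among Sato, Baptiste, Espinoza, Oyelaran and Varga, a committee chair before not a committee chair: Sato (a committee chair) before Baptiste, Espinoza, Oyelaran and Varga (not a committee chair).
Among Baptiste, Espinoza, Oyelaran and Varga, alphabetically by surname: Baptiste before Espinoza before Oyelaran before Varga.
Full order: Nguyen, Pereira, Sato, Baptiste, Espinoza, Oyelaran, Varga, Chaudhari.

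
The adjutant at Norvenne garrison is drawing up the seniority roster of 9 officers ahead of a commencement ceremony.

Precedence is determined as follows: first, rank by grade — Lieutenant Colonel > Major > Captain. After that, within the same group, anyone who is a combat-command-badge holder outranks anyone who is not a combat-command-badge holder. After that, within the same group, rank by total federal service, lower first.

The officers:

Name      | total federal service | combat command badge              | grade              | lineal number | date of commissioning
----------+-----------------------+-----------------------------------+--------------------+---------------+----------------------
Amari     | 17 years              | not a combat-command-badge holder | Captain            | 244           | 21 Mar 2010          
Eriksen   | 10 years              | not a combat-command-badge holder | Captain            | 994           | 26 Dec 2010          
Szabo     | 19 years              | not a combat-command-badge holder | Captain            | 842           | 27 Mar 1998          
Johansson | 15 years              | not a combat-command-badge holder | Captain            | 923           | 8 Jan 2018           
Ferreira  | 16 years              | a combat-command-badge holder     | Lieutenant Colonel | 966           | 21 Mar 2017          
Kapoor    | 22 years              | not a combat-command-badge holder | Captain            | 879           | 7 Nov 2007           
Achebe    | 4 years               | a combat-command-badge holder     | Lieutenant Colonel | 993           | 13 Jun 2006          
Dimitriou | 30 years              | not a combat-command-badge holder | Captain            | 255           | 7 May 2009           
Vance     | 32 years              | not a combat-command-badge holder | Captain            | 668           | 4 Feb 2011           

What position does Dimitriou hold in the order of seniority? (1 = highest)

8

By grade: Achebe and Ferreira (Lieutenant Colonel); then Eriksen, Johansson, Amari, Szabo, Kapoor, Dimitriou and Vance (Captain).
Achebe and Ferreira are each a combat-command-badge holder, so the next rule applies.
Among Achebe and Ferreira, by total federal service (lower first): Achebe (4 years) before Ferreira (16 years).
Eriksen, Johansson, Amari, Szabo, Kapoor, Dimitriou and Vance are each not a combat-command-badge holder, so the next rule applies.
Among Eriksen, Johansson, Amari, Szabo, Kapoor, Dimitriou and Vance, by total federal service (lower first): Eriksen (10 years) before Johansson (15 years) before Amari (17 years) before Szabo (19 years) before Kapoor (22 years) before Dimitriou (30 years) before Vance (32 years).
Order: Achebe, Ferreira, Eriksen, Johansson, Amari, Szabo, Kapoor, Dimitriou, Vance. So position 8.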